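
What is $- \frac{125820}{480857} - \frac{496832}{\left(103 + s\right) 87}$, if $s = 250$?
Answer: $- \frac{242769203044}{14767599327} \approx -16.439$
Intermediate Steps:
$- \frac{125820}{480857} - \frac{496832}{\left(103 + s\right) 87} = - \frac{125820}{480857} - \frac{496832}{\left(103 + 250\right) 87} = \left(-125820\right) \frac{1}{480857} - \frac{496832}{353 \cdot 87} = - \frac{125820}{480857} - \frac{496832}{30711} = - \frac{242769203044}{14767599327}$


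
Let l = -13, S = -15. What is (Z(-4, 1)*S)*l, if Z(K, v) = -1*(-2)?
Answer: 390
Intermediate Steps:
Z(K, v) = 2
(Z(-4, 1)*S)*l = (2*(-15))*(-13) = -30*(-13) = 390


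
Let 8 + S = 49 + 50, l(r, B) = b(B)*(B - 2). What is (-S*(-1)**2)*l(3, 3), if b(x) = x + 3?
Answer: -546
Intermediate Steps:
b(x) = 3 + x
l(r, B) = (-2 + B)*(3 + B) (l(r, B) = (3 + B)*(B - 2) = (3 + B)*(-2 + B) = (-2 + B)*(3 + B))
S = 91 (S = -8 + (49 + 50) = -8 + 99 = 91)
(-S*(-1)**2)*l(3, 3) = (-1*91*(-1)**2)*((-2 + 3)*(3 + 3)) = (-91*1)*(1*6) = -91*6 = -546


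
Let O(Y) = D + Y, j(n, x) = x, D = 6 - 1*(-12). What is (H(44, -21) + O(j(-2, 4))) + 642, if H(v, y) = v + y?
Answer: 687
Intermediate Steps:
D = 18 (D = 6 + 12 = 18)
O(Y) = 18 + Y
(H(44, -21) + O(j(-2, 4))) + 642 = ((44 - 21) + (18 + 4)) + 642 = (23 + 22) + 642 = 45 + 642 = 687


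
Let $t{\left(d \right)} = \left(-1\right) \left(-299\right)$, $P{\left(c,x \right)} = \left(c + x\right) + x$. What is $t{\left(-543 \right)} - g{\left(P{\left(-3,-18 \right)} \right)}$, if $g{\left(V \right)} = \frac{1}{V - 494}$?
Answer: $\frac{159368}{533} \approx 299.0$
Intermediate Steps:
$P{\left(c,x \right)} = c + 2 x$
$g{\left(V \right)} = \frac{1}{-494 + V}$
$t{\left(d \right)} = 299$
$t{\left(-543 \right)} - g{\left(P{\left(-3,-18 \right)} \right)} = 299 - \frac{1}{-494 + \left(-3 + 2 \left(-18\right)\right)} = 299 - \frac{1}{-494 - 39} = 299 - \frac{1}{-533} = 299 - - \frac{1}{533} = 299 + \frac{1}{533} = \frac{159368}{533}$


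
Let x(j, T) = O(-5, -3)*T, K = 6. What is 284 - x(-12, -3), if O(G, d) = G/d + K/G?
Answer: 1427/5 ≈ 285.40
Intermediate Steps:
O(G, d) = 6/G + G/d (O(G, d) = G/d + 6/G = 6/G + G/d)
x(j, T) = 7*T/15 (x(j, T) = (6/(-5) - 5/(-3))*T = (6*(-⅕) - 5*(-⅓))*T = (-6/5 + 5/3)*T = 7*T/15)
284 - x(-12, -3) = 284 - 7*(-3)/15 = 284 - 1*(-7/5) = 284 + 7/5 = 1427/5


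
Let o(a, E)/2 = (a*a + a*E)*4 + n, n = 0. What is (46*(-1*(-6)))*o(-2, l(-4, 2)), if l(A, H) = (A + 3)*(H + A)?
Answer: 0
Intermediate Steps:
l(A, H) = (3 + A)*(A + H)
o(a, E) = 8*a² + 8*E*a (o(a, E) = 2*((a*a + a*E)*4 + 0) = 2*((a² + E*a)*4 + 0) = 2*((4*a² + 4*E*a) + 0) = 2*(4*a² + 4*E*a) = 8*a² + 8*E*a)
(46*(-1*(-6)))*o(-2, l(-4, 2)) = (46*(-1*(-6)))*(8*(-2)*(((-4)² + 3*(-4) + 3*2 - 4*2) - 2)) = (46*6)*(8*(-2)*((16 - 12 + 6 - 8) - 2)) = 276*(8*(-2)*(2 - 2)) = 276*(8*(-2)*0) = 276*0 = 0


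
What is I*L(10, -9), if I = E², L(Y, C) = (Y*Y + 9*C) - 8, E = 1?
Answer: 11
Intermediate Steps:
L(Y, C) = -8 + Y² + 9*C (L(Y, C) = (Y² + 9*C) - 8 = -8 + Y² + 9*C)
I = 1 (I = 1² = 1)
I*L(10, -9) = 1*(-8 + 10² + 9*(-9)) = 1*(-8 + 100 - 81) = 1*11 = 11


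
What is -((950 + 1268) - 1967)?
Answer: -251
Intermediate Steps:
-((950 + 1268) - 1967) = -(2218 - 1967) = -1*251 = -251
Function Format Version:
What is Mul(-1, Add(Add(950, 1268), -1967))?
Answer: -251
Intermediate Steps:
Mul(-1, Add(Add(950, 1268), -1967)) = Mul(-1, Add(2218, -1967)) = Mul(-1, 251) = -251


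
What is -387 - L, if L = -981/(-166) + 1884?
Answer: -377967/166 ≈ -2276.9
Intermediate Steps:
L = 313725/166 (L = -981*(-1/166) + 1884 = 981/166 + 1884 = 313725/166 ≈ 1889.9)
-387 - L = -387 - 1*313725/166 = -387 - 313725/166 = -377967/166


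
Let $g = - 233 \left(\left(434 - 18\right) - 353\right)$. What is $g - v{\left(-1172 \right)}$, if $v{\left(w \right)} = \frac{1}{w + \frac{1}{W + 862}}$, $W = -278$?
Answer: $- \frac{10046996929}{684447} \approx -14679.0$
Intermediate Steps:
$v{\left(w \right)} = \frac{1}{\frac{1}{584} + w}$ ($v{\left(w \right)} = \frac{1}{w + \frac{1}{-278 + 862}} = \frac{1}{w + \frac{1}{584}} = \frac{1}{\frac{1}{584} + w}$)
$g = -14679$ ($g = - 233 \left(\left(434 - 18\right) - 353\right) = - 233 \left(416 - 353\right) = \left(-233\right) 63 = -14679$)
$g - v{\left(-1172 \right)} = -14679 - \frac{584}{1 + 584 \left(-1172\right)} = -14679 - \frac{584}{1 - 684448} = -14679 - \frac{584}{-684447} = -14679 - 584 \left(- \frac{1}{684447}\right) = -14679 - - \frac{584}{684447} = -14679 + \frac{584}{684447} = - \frac{10046996929}{684447}$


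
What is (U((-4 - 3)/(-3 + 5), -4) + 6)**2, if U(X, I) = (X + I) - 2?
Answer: 49/4 ≈ 12.250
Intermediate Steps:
U(X, I) = -2 + I + X (U(X, I) = (I + X) - 2 = -2 + I + X)
(U((-4 - 3)/(-3 + 5), -4) + 6)**2 = ((-2 - 4 + (-4 - 3)/(-3 + 5)) + 6)**2 = ((-2 - 4 - 7/2) + 6)**2 = (-19/2 + 6)**2 = (-7/2)**2 = 49/4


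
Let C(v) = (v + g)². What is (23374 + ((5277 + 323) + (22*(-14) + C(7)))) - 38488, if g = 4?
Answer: -9701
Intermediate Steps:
C(v) = (4 + v)² (C(v) = (v + 4)² = (4 + v)²)
(23374 + ((5277 + 323) + (22*(-14) + C(7)))) - 38488 = (23374 + ((5277 + 323) + (22*(-14) + (4 + 7)²))) - 38488 = (23374 + (5600 + (-308 + 11²))) - 38488 = (23374 + (5600 + (-308 + 121))) - 38488 = (23374 + (5600 - 187)) - 38488 = (23374 + 5413) - 38488 = 28787 - 38488 = -9701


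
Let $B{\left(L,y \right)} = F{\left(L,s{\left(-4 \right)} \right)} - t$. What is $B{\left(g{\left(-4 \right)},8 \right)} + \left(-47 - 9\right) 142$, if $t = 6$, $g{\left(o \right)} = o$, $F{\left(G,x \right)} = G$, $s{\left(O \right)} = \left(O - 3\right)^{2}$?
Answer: $-7962$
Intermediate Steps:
$s{\left(O \right)} = \left(-3 + O\right)^{2}$
$B{\left(L,y \right)} = -6 + L$ ($B{\left(L,y \right)} = L - 6 = -6 + L$)
$B{\left(g{\left(-4 \right)},8 \right)} + \left(-47 - 9\right) 142 = \left(-6 - 4\right) + \left(-47 - 9\right) 142 = -10 + \left(-47 - 9\right) 142 = -10 - 7952 = -7962$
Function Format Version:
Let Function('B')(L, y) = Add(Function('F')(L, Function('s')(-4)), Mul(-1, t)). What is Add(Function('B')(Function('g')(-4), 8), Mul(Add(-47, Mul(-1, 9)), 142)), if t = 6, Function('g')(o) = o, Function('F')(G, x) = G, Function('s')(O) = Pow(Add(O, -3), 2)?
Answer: -7962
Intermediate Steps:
Function('s')(O) = Pow(Add(-3, O), 2)
Function('B')(L, y) = Add(-6, L) (Function('B')(L, y) = Add(L, Mul(-1, 6)) = Add(L, -6) = Add(-6, L))
Add(Function('B')(Function('g')(-4), 8), Mul(Add(-47, Mul(-1, 9)), 142)) = Add(Add(-6, -4), Mul(Add(-47, Mul(-1, 9)), 142)) = Add(-10, Mul(Add(-47, -9), 142)) = Add(-10, Mul(-56, 142)) = Add(-10, -7952) = -7962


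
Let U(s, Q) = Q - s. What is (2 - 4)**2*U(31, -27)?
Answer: -232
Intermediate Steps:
(2 - 4)**2*U(31, -27) = (2 - 4)**2*(-27 - 1*31) = (-2)**2*(-27 - 31) = 4*(-58) = -232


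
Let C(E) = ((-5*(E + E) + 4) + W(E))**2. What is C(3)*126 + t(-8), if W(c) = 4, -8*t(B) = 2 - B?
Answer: 243931/4 ≈ 60983.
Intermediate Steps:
t(B) = -1/4 + B/8 (t(B) = -(2 - B)/8 = -1/4 + B/8)
C(E) = (8 - 10*E)**2 (C(E) = ((-5*(E + E) + 4) + 4)**2 = ((-10*E + 4) + 4)**2 = ((4 - 10*E) + 4)**2 = (8 - 10*E)**2)
C(3)*126 + t(-8) = (4*(4 - 5*3)**2)*126 + (-1/4 + (1/8)*(-8)) = (4*(4 - 15)**2)*126 + (-1/4 - 1) = (4*(-11)**2)*126 - 5/4 = (4*121)*126 - 5/4 = 484*126 - 5/4 = 60984 - 5/4 = 243931/4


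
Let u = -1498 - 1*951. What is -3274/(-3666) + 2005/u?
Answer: 333848/4489017 ≈ 0.074370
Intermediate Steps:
u = -2449 (u = -1498 - 951 = -2449)
-3274/(-3666) + 2005/u = -3274/(-3666) + 2005/(-2449) = -3274*(-1/3666) + 2005*(-1/2449) = 1637/1833 - 2005/2449 = 333848/4489017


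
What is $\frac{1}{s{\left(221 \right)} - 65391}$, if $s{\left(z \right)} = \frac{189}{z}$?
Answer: $- \frac{221}{14451222} \approx -1.5293 \cdot 10^{-5}$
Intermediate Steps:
$\frac{1}{s{\left(221 \right)} - 65391} = \frac{1}{\frac{189}{221} - 65391} = \frac{1}{- \frac{14451222}{221}} = - \frac{221}{14451222}$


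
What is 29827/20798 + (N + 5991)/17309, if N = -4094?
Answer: 555729349/359992582 ≈ 1.5437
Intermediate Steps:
29827/20798 + (N + 5991)/17309 = 29827/20798 + (-4094 + 5991)/17309 = 29827*(1/20798) + 1897*(1/17309) = 29827/20798 + 1897/17309 = 555729349/359992582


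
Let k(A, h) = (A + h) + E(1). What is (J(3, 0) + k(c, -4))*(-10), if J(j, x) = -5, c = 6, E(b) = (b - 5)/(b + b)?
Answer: 50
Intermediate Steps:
E(b) = (-5 + b)/(2*b) (E(b) = (-5 + b)/((2*b)) = (-5 + b)*(1/(2*b)) = (-5 + b)/(2*b))
k(A, h) = -2 + A + h (k(A, h) = (A + h) + (½)*(-5 + 1)/1 = (A + h) + (½)*1*(-4) = (A + h) - 2 = -2 + A + h)
(J(3, 0) + k(c, -4))*(-10) = (-5 + (-2 + 6 - 4))*(-10) = (-5 + 0)*(-10) = -5*(-10) = 50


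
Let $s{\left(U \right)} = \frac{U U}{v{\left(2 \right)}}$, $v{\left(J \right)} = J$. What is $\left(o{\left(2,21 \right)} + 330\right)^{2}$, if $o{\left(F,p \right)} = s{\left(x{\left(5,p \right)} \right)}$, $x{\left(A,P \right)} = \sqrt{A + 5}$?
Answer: $112225$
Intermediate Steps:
$x{\left(A,P \right)} = \sqrt{5 + A}$
$s{\left(U \right)} = \frac{U^{2}}{2}$ ($s{\left(U \right)} = \frac{U U}{2} = U^{2} \cdot \frac{1}{2} = \frac{U^{2}}{2}$)
$o{\left(F,p \right)} = 5$ ($o{\left(F,p \right)} = \frac{\left(\sqrt{5 + 5}\right)^{2}}{2} = \frac{\left(\sqrt{10}\right)^{2}}{2} = \frac{1}{2} \cdot 10 = 5$)
$\left(o{\left(2,21 \right)} + 330\right)^{2} = \left(5 + 330\right)^{2} = 335^{2} = 112225$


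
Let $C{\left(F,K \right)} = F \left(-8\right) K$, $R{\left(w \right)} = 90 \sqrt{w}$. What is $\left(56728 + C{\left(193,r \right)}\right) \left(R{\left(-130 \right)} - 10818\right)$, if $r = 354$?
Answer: $5299175664 - 44086320 i \sqrt{130} \approx 5.2992 \cdot 10^{9} - 5.0266 \cdot 10^{8} i$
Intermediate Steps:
$C{\left(F,K \right)} = - 8 F K$
$\left(56728 + C{\left(193,r \right)}\right) \left(R{\left(-130 \right)} - 10818\right) = \left(56728 - 1544 \cdot 354\right) \left(90 \sqrt{-130} - 10818\right) = \left(56728 - 546576\right) \left(90 i \sqrt{130} - 10818\right) = - 489848 \left(90 i \sqrt{130} - 10818\right) = - 489848 \left(-10818 + 90 i \sqrt{130}\right) = 5299175664 - 44086320 i \sqrt{130}$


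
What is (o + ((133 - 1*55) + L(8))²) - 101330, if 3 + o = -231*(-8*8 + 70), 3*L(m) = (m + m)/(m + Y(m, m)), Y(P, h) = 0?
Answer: -868775/9 ≈ -96531.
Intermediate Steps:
L(m) = ⅔ (L(m) = ((m + m)/(m + 0))/3 = ((2*m)/m)/3 = (⅓)*2 = ⅔)
o = -1389 (o = -3 - 231*(-8*8 + 70) = -3 - 231*(-64 + 70) = -3 - 231*6 = -3 - 1386 = -1389)
(o + ((133 - 1*55) + L(8))²) - 101330 = (-1389 + ((133 - 1*55) + ⅔)²) - 101330 = (-1389 + ((133 - 55) + ⅔)²) - 101330 = (-1389 + (78 + ⅔)²) - 101330 = (-1389 + (236/3)²) - 101330 = (-1389 + 55696/9) - 101330 = 43195/9 - 101330 = -868775/9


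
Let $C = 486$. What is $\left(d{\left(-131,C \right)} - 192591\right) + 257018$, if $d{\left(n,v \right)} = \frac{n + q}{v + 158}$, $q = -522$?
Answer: $\frac{41490335}{644} \approx 64426.0$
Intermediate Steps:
$d{\left(n,v \right)} = \frac{-522 + n}{158 + v}$ ($d{\left(n,v \right)} = \frac{n - 522}{v + 158} = \frac{-522 + n}{158 + v}$)
$\left(d{\left(-131,C \right)} - 192591\right) + 257018 = \left(\frac{-522 - 131}{158 + 486} - 192591\right) + 257018 = \left(\frac{1}{644} \left(-653\right) - 192591\right) + 257018 = \left(- \frac{653}{644} - 192591\right) + 257018 = - \frac{124029257}{644} + 257018 = \frac{41490335}{644}$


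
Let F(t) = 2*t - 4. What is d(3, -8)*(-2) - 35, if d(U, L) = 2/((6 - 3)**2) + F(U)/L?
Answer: -629/18 ≈ -34.944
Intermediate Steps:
F(t) = -4 + 2*t
d(U, L) = 2/9 + (-4 + 2*U)/L (d(U, L) = 2/((6 - 3)**2) + (-4 + 2*U)/L = 2/(3**2) + (-4 + 2*U)/L = 2/9 + (-4 + 2*U)/L)
d(3, -8)*(-2) - 35 = ((2/9)*(-18 - 8 + 9*3)/(-8))*(-2) - 35 = ((2/9)*(-1/8)*(-18 - 8 + 27))*(-2) - 35 = ((2/9)*(-1/8)*1)*(-2) - 35 = -1/36*(-2) - 35 = 1/18 - 35 = -629/18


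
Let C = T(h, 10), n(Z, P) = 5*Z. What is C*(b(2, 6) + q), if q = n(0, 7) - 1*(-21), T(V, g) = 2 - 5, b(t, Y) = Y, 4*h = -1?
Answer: -81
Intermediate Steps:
h = -¼ (h = (¼)*(-1) = -¼ ≈ -0.25000)
T(V, g) = -3
C = -3
q = 21 (q = 5*0 - 1*(-21) = 0 + 21 = 21)
C*(b(2, 6) + q) = -3*(6 + 21) = -3*27 = -81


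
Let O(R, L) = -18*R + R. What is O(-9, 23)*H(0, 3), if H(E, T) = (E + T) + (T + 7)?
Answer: 1989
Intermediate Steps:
O(R, L) = -17*R
H(E, T) = 7 + E + 2*T (H(E, T) = (E + T) + (7 + T) = 7 + E + 2*T)
O(-9, 23)*H(0, 3) = (-17*(-9))*(7 + 0 + 2*3) = 153*(7 + 0 + 6) = 153*13 = 1989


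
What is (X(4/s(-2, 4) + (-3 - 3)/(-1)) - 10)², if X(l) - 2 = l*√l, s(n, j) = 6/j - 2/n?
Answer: 62872/125 - 608*√190/25 ≈ 167.75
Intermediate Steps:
s(n, j) = -2/n + 6/j
X(l) = 2 + l^(3/2) (X(l) = 2 + l*√l = 2 + l^(3/2))
(X(4/s(-2, 4) + (-3 - 3)/(-1)) - 10)² = ((2 + (4/(-2/(-2) + 6/4) + (-3 - 3)/(-1))^(3/2)) - 10)² = ((2 + (4/(-2*(-½) + 6*(¼)) - 6*(-1))^(3/2)) - 10)² = ((2 + (4/(1 + 3/2) + 6)^(3/2)) - 10)² = ((2 + (4/(5/2) + 6)^(3/2)) - 10)² = ((2 + (4*(⅖) + 6)^(3/2)) - 10)² = ((2 + (8/5 + 6)^(3/2)) - 10)² = ((2 + (38/5)^(3/2)) - 10)² = ((2 + 38*√190/25) - 10)² = (-8 + 38*√190/25)²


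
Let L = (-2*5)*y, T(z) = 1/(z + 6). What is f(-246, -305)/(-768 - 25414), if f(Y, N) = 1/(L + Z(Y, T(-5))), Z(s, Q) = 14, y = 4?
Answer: 1/680732 ≈ 1.4690e-6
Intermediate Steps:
T(z) = 1/(6 + z)
L = -40 (L = -2*5*4 = -10*4 = -40)
f(Y, N) = -1/26 (f(Y, N) = 1/(-40 + 14) = 1/(-26) = -1/26)
f(-246, -305)/(-768 - 25414) = -1/(26*(-768 - 25414)) = -1/26/(-26182) = -1/26*(-1/26182) = 1/680732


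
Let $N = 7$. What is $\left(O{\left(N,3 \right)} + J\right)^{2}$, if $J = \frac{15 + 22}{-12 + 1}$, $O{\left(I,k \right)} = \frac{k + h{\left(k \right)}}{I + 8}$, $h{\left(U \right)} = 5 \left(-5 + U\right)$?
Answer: $\frac{399424}{27225} \approx 14.671$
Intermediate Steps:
$h{\left(U \right)} = -25 + 5 U$
$O{\left(I,k \right)} = \frac{-25 + 6 k}{8 + I}$ ($O{\left(I,k \right)} = \frac{k + \left(-25 + 5 k\right)}{I + 8} = \frac{-25 + 6 k}{8 + I}$)
$J = - \frac{37}{11}$ ($J = \frac{37}{-11} = 37 \left(- \frac{1}{11}\right) = - \frac{37}{11} \approx -3.3636$)
$\left(O{\left(N,3 \right)} + J\right)^{2} = \left(\frac{-25 + 6 \cdot 3}{8 + 7} - \frac{37}{11}\right)^{2} = \left(\frac{-25 + 18}{15} - \frac{37}{11}\right)^{2} = \left(\frac{1}{15} \left(-7\right) - \frac{37}{11}\right)^{2} = \left(- \frac{7}{15} - \frac{37}{11}\right)^{2} = \left(- \frac{632}{165}\right)^{2} = \frac{399424}{27225}$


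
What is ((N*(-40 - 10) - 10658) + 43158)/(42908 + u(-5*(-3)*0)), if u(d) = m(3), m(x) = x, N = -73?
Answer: 36150/42911 ≈ 0.84244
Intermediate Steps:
u(d) = 3
((N*(-40 - 10) - 10658) + 43158)/(42908 + u(-5*(-3)*0)) = ((-73*(-40 - 10) - 10658) + 43158)/(42908 + 3) = ((-73*(-50) - 10658) + 43158)/42911 = ((3650 - 10658) + 43158)*(1/42911) = (-7008 + 43158)*(1/42911) = 36150*(1/42911) = 36150/42911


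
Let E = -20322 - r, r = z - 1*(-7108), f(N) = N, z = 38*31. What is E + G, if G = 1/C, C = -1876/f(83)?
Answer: -53668691/1876 ≈ -28608.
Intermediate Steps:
z = 1178
C = -1876/83 ≈ -22.602
G = -83/1876 (G = 1/(-1876/83) = -83/1876 ≈ -0.044243)
r = 8286 (r = 1178 - 1*(-7108) = 1178 + 7108 = 8286)
E = -28608 (E = -20322 - 1*8286 = -20322 - 8286 = -28608)
E + G = -28608 - 83/1876 = -53668691/1876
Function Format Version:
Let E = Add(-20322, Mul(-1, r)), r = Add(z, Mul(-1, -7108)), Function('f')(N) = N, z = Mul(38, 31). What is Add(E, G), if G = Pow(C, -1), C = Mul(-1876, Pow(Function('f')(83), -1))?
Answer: Rational(-53668691, 1876) ≈ -28608.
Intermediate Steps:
z = 1178
C = Rational(-1876, 83) (C = Mul(-1876, Pow(83, -1)) = Mul(-1876, Rational(1, 83)) = Rational(-1876, 83) ≈ -22.602)
G = Rational(-83, 1876) (G = Pow(Rational(-1876, 83), -1) = Rational(-83, 1876) ≈ -0.044243)
r = 8286 (r = Add(1178, Mul(-1, -7108)) = Add(1178, 7108) = 8286)
E = -28608 (E = Add(-20322, Mul(-1, 8286)) = Add(-20322, -8286) = -28608)
Add(E, G) = Add(-28608, Rational(-83, 1876)) = Rational(-53668691, 1876)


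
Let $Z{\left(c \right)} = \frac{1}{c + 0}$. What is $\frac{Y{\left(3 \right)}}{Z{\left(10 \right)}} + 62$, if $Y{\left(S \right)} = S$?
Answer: $92$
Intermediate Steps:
$Z{\left(c \right)} = \frac{1}{c}$
$\frac{Y{\left(3 \right)}}{Z{\left(10 \right)}} + 62 = \frac{1}{\frac{1}{10}} \cdot 3 + 62 = 10 \cdot 3 + 62 = 30 + 62 = 92$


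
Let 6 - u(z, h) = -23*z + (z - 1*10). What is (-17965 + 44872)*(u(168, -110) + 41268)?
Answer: 1210276860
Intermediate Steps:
u(z, h) = 16 + 22*z (u(z, h) = 6 - (-23*z + (z - 1*10)) = 6 - (-23*z + (z - 10)) = 6 - (-23*z + (-10 + z)) = 6 - (-10 - 22*z) = 6 + (10 + 22*z) = 16 + 22*z)
(-17965 + 44872)*(u(168, -110) + 41268) = (-17965 + 44872)*((16 + 22*168) + 41268) = 26907*((16 + 3696) + 41268) = 26907*(3712 + 41268) = 26907*44980 = 1210276860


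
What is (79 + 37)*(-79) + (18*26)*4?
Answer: -7292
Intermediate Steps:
(79 + 37)*(-79) + (18*26)*4 = 116*(-79) + 468*4 = -9164 + 1872 = -7292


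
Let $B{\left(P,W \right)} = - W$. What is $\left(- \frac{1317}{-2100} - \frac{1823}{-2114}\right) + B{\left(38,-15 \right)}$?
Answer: $\frac{1742939}{105700} \approx 16.49$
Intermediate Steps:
$\left(- \frac{1317}{-2100} - \frac{1823}{-2114}\right) + B{\left(38,-15 \right)} = \left(- \frac{1317}{-2100} - \frac{1823}{-2114}\right) - -15 = \left(\left(-1317\right) \left(- \frac{1}{2100}\right) - - \frac{1823}{2114}\right) + 15 = \left(\frac{439}{700} + \frac{1823}{2114}\right) + 15 = \frac{157439}{105700} + 15 = \frac{1742939}{105700}$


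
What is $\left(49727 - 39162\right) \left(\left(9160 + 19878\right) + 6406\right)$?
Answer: $374465860$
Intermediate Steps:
$\left(49727 - 39162\right) \left(\left(9160 + 19878\right) + 6406\right) = 10565 \left(29038 + 6406\right) = 10565 \cdot 35444 = 374465860$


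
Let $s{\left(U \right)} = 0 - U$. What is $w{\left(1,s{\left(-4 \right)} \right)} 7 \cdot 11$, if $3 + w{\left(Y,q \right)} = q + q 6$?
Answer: $1925$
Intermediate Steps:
$s{\left(U \right)} = - U$
$w{\left(Y,q \right)} = -3 + 7 q$ ($w{\left(Y,q \right)} = -3 + \left(q + q 6\right) = -3 + \left(q + 6 q\right) = -3 + 7 q$)
$w{\left(1,s{\left(-4 \right)} \right)} 7 \cdot 11 = \left(-3 + 7 \left(\left(-1\right) \left(-4\right)\right)\right) 7 \cdot 11 = \left(-3 + 7 \cdot 4\right) 7 \cdot 11 = \left(-3 + 28\right) 7 \cdot 11 = 25 \cdot 7 \cdot 11 = 175 \cdot 11 = 1925$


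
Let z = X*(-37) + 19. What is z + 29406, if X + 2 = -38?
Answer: 30905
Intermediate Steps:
X = -40 (X = -2 - 38 = -40)
z = 1499 (z = -40*(-37) + 19 = 1480 + 19 = 1499)
z + 29406 = 1499 + 29406 = 30905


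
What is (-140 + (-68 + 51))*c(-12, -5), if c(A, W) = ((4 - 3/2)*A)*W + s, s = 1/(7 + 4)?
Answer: -259207/11 ≈ -23564.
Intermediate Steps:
s = 1/11 ≈ 0.090909
c(A, W) = 1/11 + 5*A*W/2 (c(A, W) = ((4 - 3/2)*A)*W + 1/11 = (5*A/2)*W + 1/11 = 5*A*W/2 + 1/11 = 1/11 + 5*A*W/2)
(-140 + (-68 + 51))*c(-12, -5) = (-140 + (-68 + 51))*(1/11 + (5/2)*(-12)*(-5)) = (-140 - 17)*(1/11 + 150) = -157*1651/11 = -259207/11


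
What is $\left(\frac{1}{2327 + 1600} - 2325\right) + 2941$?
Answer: $\frac{2419033}{3927} \approx 616.0$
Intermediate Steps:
$\left(\frac{1}{2327 + 1600} - 2325\right) + 2941 = \left(\frac{1}{3927} - 2325\right) + 2941 = - \frac{9130274}{3927} + 2941 = \frac{2419033}{3927}$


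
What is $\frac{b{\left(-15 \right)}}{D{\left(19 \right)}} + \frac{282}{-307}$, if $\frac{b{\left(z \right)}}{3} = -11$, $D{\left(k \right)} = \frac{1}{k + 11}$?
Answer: $- \frac{304212}{307} \approx -990.92$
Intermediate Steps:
$D{\left(k \right)} = \frac{1}{11 + k}$
$b{\left(z \right)} = -33$ ($b{\left(z \right)} = 3 \left(-11\right) = -33$)
$\frac{b{\left(-15 \right)}}{D{\left(19 \right)}} + \frac{282}{-307} = - \frac{33}{\frac{1}{11 + 19}} + \frac{282}{-307} = - \frac{33}{\frac{1}{30}} + 282 \left(- \frac{1}{307}\right) = - 33 \frac{1}{\frac{1}{30}} - \frac{282}{307} = \left(-33\right) 30 - \frac{282}{307} = -990 - \frac{282}{307} = - \frac{304212}{307}$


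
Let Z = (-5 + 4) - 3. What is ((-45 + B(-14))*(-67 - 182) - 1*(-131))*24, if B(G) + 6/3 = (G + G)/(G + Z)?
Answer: 274720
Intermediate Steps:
Z = -4 (Z = -1 - 3 = -4)
B(G) = -2 + 2*G/(-4 + G) (B(G) = -2 + (G + G)/(G - 4) = -2 + (2*G)/(-4 + G) = -2 + 2*G/(-4 + G))
((-45 + B(-14))*(-67 - 182) - 1*(-131))*24 = ((-45 + 8/(-4 - 14))*(-67 - 182) - 1*(-131))*24 = ((-45 + 8/(-18))*(-249) + 131)*24 = ((-45 + 8*(-1/18))*(-249) + 131)*24 = ((-45 - 4/9)*(-249) + 131)*24 = (-409/9*(-249) + 131)*24 = (33947/3 + 131)*24 = (34340/3)*24 = 274720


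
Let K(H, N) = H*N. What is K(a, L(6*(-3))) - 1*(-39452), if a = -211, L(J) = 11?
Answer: 37131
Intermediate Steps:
K(a, L(6*(-3))) - 1*(-39452) = -211*11 - 1*(-39452) = -2321 + 39452 = 37131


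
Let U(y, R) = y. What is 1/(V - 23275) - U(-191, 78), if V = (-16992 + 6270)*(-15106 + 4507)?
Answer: 21701267774/113619203 ≈ 191.00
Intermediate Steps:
V = 113642478 (V = -10722*(-10599) = 113642478)
1/(V - 23275) - U(-191, 78) = 1/(113642478 - 23275) - 1*(-191) = 1/113619203 + 191 = 21701267774/113619203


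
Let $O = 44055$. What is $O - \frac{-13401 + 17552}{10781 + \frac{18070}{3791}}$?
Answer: $\frac{257334593402}{5841263} \approx 44055.0$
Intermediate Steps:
$O - \frac{-13401 + 17552}{10781 + \frac{18070}{3791}} = 44055 - \frac{-13401 + 17552}{10781 + \frac{18070}{3791}} = 44055 - \frac{4151}{10781 + 18070 \cdot \frac{1}{3791}} = 44055 - \frac{4151}{10781 + \frac{18070}{3791}} = 44055 - \frac{4151}{\frac{40888841}{3791}} = 44055 - 4151 \cdot \frac{3791}{40888841} = 44055 - \frac{2248063}{5841263} = \frac{257334593402}{5841263}$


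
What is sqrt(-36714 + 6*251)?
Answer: 6*I*sqrt(978) ≈ 187.64*I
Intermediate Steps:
sqrt(-36714 + 6*251) = sqrt(-36714 + 1506) = sqrt(-35208) = 6*I*sqrt(978)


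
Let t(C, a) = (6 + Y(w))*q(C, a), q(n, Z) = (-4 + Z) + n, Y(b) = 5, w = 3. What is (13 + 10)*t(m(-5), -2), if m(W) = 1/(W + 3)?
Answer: -3289/2 ≈ -1644.5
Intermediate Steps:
q(n, Z) = -4 + Z + n
m(W) = 1/(3 + W)
t(C, a) = -44 + 11*C + 11*a (t(C, a) = (6 + 5)*(-4 + a + C) = 11*(-4 + C + a) = -44 + 11*C + 11*a)
(13 + 10)*t(m(-5), -2) = (13 + 10)*(-44 + 11/(3 - 5) + 11*(-2)) = 23*(-44 + 11/(-2) - 22) = 23*(-44 + 11*(-½) - 22) = 23*(-44 - 11/2 - 22) = 23*(-143/2) = -3289/2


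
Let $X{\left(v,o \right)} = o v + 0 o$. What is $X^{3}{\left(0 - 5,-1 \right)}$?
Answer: $125$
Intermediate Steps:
$X{\left(v,o \right)} = o v$ ($X{\left(v,o \right)} = o v + 0 = o v$)
$X^{3}{\left(0 - 5,-1 \right)} = \left(- (0 - 5)\right)^{3} = \left(\left(-1\right) \left(-5\right)\right)^{3} = 5^{3} = 125$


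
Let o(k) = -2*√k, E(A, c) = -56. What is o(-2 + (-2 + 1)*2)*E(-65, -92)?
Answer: 224*I ≈ 224.0*I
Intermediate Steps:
o(-2 + (-2 + 1)*2)*E(-65, -92) = -2*√(-2 + (-2 + 1)*2)*(-56) = -2*√(-2 - 1*2)*(-56) = -2*√(-2 - 2)*(-56) = -4*I*(-56) = 224*I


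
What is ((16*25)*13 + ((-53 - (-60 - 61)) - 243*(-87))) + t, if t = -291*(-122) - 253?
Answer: 61658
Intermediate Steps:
t = 35249 (t = 35502 - 253 = 35249)
((16*25)*13 + ((-53 - (-60 - 61)) - 243*(-87))) + t = ((16*25)*13 + ((-53 - (-60 - 61)) - 243*(-87))) + 35249 = (400*13 + ((-53 - 1*(-121)) + 21141)) + 35249 = (5200 + ((-53 + 121) + 21141)) + 35249 = (5200 + (68 + 21141)) + 35249 = (5200 + 21209) + 35249 = 26409 + 35249 = 61658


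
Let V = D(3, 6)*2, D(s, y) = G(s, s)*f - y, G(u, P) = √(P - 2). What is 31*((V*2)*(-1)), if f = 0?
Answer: 744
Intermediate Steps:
G(u, P) = √(-2 + P)
D(s, y) = -y (D(s, y) = √(-2 + s)*0 - y = 0 - y = -y)
V = -12 (V = -1*6*2 = -6*2 = -12)
31*((V*2)*(-1)) = 31*(-12*2*(-1)) = 31*(-24*(-1)) = 31*24 = 744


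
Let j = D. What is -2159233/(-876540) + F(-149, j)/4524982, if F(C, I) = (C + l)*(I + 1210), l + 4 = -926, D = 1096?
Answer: 542107601489/283309123020 ≈ 1.9135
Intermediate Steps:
j = 1096
l = -930 (l = -4 - 926 = -930)
F(C, I) = (-930 + C)*(1210 + I) (F(C, I) = (C - 930)*(I + 1210) = (-930 + C)*(1210 + I))
-2159233/(-876540) + F(-149, j)/4524982 = -2159233/(-876540) + (-1125300 - 930*1096 + 1210*(-149) - 149*1096)/4524982 = -2159233*(-1/876540) + (-1125300 - 1019280 - 180290 - 163304)*(1/4524982) = 2159233/876540 - 2488174*1/4524982 = 2159233/876540 - 1244087/2262491 = 542107601489/283309123020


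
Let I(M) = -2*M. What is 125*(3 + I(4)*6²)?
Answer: -35625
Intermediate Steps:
125*(3 + I(4)*6²) = 125*(3 - 2*4*6²) = 125*(3 - 8*36) = 125*(3 - 288) = 125*(-285) = -35625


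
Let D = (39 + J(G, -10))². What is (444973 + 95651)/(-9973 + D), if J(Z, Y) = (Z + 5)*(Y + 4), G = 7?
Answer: -135156/2221 ≈ -60.854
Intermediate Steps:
J(Z, Y) = (4 + Y)*(5 + Z) (J(Z, Y) = (5 + Z)*(4 + Y) = (4 + Y)*(5 + Z))
D = 1089 (D = (39 + (20 + 4*7 + 5*(-10) - 10*7))² = (39 + (20 + 28 - 50 - 70))² = (39 - 72)² = (-33)² = 1089)
(444973 + 95651)/(-9973 + D) = (444973 + 95651)/(-9973 + 1089) = 540624/(-8884) = 540624*(-1/8884) = -135156/2221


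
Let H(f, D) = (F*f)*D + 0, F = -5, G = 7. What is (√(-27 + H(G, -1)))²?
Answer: 8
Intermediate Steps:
H(f, D) = -5*D*f (H(f, D) = (-5*f)*D + 0 = -5*D*f + 0 = -5*D*f)
(√(-27 + H(G, -1)))² = (√(-27 - 5*(-1)*7))² = (√(-27 + 35))² = (√8)² = (2*√2)² = 8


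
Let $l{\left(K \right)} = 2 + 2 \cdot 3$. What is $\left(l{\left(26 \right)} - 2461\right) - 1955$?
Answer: $-4408$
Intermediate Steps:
$l{\left(K \right)} = 8$ ($l{\left(K \right)} = 2 + 6 = 8$)
$\left(l{\left(26 \right)} - 2461\right) - 1955 = \left(8 - 2461\right) - 1955 = -2453 - 1955 = -4408$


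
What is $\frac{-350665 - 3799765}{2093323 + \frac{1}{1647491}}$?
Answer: $- \frac{3418898035565}{1724365401297} \approx -1.9827$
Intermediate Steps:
$\frac{-350665 - 3799765}{2093323 + \frac{1}{1647491}} = - \frac{4150430}{2093323 + \frac{1}{1647491}} = - \frac{4150430}{\frac{3448730802594}{1647491}} = \left(-4150430\right) \frac{1647491}{3448730802594} = - \frac{3418898035565}{1724365401297}$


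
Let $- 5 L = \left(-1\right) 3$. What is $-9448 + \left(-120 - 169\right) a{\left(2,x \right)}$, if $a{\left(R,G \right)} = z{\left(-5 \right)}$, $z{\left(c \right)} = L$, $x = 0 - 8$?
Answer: $- \frac{48107}{5} \approx -9621.4$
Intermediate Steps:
$x = -8$
$L = \frac{3}{5}$ ($L = - \frac{\left(-1\right) 3}{5} = \left(- \frac{1}{5}\right) \left(-3\right) = \frac{3}{5} \approx 0.6$)
$z{\left(c \right)} = \frac{3}{5}$
$a{\left(R,G \right)} = \frac{3}{5}$
$-9448 + \left(-120 - 169\right) a{\left(2,x \right)} = -9448 + \left(-120 - 169\right) \frac{3}{5} = -9448 - \frac{867}{5} = - \frac{48107}{5}$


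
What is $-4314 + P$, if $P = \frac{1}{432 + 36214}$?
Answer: $- \frac{158090843}{36646} \approx -4314.0$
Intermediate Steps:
$P = \frac{1}{36646} \approx 2.7288 \cdot 10^{-5}$
$-4314 + P = -4314 + \frac{1}{36646} = - \frac{158090843}{36646}$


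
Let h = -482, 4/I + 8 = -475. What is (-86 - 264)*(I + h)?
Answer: 11640500/69 ≈ 1.6870e+5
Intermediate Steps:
I = -4/483 (I = 4/(-8 - 475) = 4/(-483) = 4*(-1/483) = -4/483 ≈ -0.0082816)
(-86 - 264)*(I + h) = (-86 - 264)*(-4/483 - 482) = -350*(-232810/483) = 11640500/69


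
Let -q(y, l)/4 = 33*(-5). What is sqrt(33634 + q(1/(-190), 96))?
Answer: sqrt(34294) ≈ 185.19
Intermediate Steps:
q(y, l) = 660 (q(y, l) = -132*(-5) = -4*(-165) = 660)
sqrt(33634 + q(1/(-190), 96)) = sqrt(33634 + 660) = sqrt(34294)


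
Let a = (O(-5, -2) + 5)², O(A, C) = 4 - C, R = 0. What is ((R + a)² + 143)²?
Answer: 218566656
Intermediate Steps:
a = 121 (a = ((4 - 1*(-2)) + 5)² = ((4 + 2) + 5)² = (6 + 5)² = 11² = 121)
((R + a)² + 143)² = ((0 + 121)² + 143)² = (121² + 143)² = (14641 + 143)² = 14784² = 218566656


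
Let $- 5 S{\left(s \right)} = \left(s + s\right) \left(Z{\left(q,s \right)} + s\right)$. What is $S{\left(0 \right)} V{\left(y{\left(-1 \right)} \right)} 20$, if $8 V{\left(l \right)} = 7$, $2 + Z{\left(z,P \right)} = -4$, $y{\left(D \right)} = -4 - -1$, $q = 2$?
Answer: $0$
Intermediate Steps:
$y{\left(D \right)} = -3$ ($y{\left(D \right)} = -4 + 1 = -3$)
$Z{\left(z,P \right)} = -6$ ($Z{\left(z,P \right)} = -2 - 4 = -6$)
$V{\left(l \right)} = \frac{7}{8}$ ($V{\left(l \right)} = \frac{1}{8} \cdot 7 = \frac{7}{8}$)
$S{\left(s \right)} = - \frac{2 s \left(-6 + s\right)}{5}$ ($S{\left(s \right)} = - \frac{\left(s + s\right) \left(-6 + s\right)}{5} = - \frac{2 s \left(-6 + s\right)}{5}$)
$S{\left(0 \right)} V{\left(y{\left(-1 \right)} \right)} 20 = \frac{2}{5} \cdot 0 \left(6 - 0\right) \frac{7}{8} \cdot 20 = \frac{2}{5} \cdot 0 \left(6 + 0\right) \frac{7}{8} \cdot 20 = \frac{2}{5} \cdot 0 \cdot 6 \cdot \frac{7}{8} \cdot 20 = 0 \cdot \frac{7}{8} \cdot 20 = 0 \cdot 20 = 0$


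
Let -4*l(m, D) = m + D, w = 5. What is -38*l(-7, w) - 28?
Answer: -47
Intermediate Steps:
l(m, D) = -D/4 - m/4 (l(m, D) = -(m + D)/4 = -(D + m)/4 = -D/4 - m/4)
-38*l(-7, w) - 28 = -38*(-¼*5 - ¼*(-7)) - 28 = -38*(-5/4 + 7/4) - 28 = -38*½ - 28 = -19 - 28 = -47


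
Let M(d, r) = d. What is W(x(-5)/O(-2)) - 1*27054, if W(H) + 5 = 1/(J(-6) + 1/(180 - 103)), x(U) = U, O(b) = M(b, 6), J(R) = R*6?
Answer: -74980566/2771 ≈ -27059.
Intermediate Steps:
J(R) = 6*R
O(b) = b
W(H) = -13932/2771 (W(H) = -5 + 1/(6*(-6) + 1/(180 - 103)) = -5 + 1/(-36 + 1/77) = -5 + 1/(-2771/77) = -5 - 77/2771 = -13932/2771)
W(x(-5)/O(-2)) - 1*27054 = -13932/2771 - 1*27054 = -13932/2771 - 27054 = -74980566/2771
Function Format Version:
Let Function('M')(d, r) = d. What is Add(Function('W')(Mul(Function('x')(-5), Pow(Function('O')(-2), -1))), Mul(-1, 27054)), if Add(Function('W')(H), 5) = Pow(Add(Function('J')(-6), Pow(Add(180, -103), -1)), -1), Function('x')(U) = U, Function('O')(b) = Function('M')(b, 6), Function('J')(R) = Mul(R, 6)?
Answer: Rational(-74980566, 2771) ≈ -27059.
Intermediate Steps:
Function('J')(R) = Mul(6, R)
Function('O')(b) = b
Function('W')(H) = Rational(-13932, 2771) (Function('W')(H) = Add(-5, Pow(Add(Mul(6, -6), Pow(Add(180, -103), -1)), -1)) = Add(-5, Pow(Add(-36, Pow(77, -1)), -1)) = Add(-5, Pow(Add(-36, Rational(1, 77)), -1)) = Add(-5, Pow(Rational(-2771, 77), -1)) = Add(-5, Rational(-77, 2771)) = Rational(-13932, 2771))
Add(Function('W')(Mul(Function('x')(-5), Pow(Function('O')(-2), -1))), Mul(-1, 27054)) = Add(Rational(-13932, 2771), Mul(-1, 27054)) = Add(Rational(-13932, 2771), -27054) = Rational(-74980566, 2771)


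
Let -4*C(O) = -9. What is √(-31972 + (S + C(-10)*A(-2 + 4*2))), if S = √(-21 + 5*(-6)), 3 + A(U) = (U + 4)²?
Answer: √(-127015 + 4*I*√51)/2 ≈ 0.020038 + 178.2*I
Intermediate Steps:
C(O) = 9/4 (C(O) = -¼*(-9) = 9/4)
A(U) = -3 + (4 + U)² (A(U) = -3 + (U + 4)² = -3 + (4 + U)²)
S = I*√51 (S = √(-21 - 30) = √(-51) = I*√51 ≈ 7.1414*I)
√(-31972 + (S + C(-10)*A(-2 + 4*2))) = √(-31972 + (I*√51 + 9*(-3 + (4 + (-2 + 4*2))²)/4)) = √(-31972 + (I*√51 + 9*(-3 + (4 + (-2 + 8))²)/4)) = √(-31972 + (I*√51 + 9*(-3 + (4 + 6)²)/4)) = √(-31972 + (I*√51 + 9*(-3 + 10²)/4)) = √(-31972 + (I*√51 + 9*(-3 + 100)/4)) = √(-31972 + (I*√51 + (9/4)*97)) = √(-31972 + (I*√51 + 873/4)) = √(-31972 + (873/4 + I*√51)) = √(-127015/4 + I*√51)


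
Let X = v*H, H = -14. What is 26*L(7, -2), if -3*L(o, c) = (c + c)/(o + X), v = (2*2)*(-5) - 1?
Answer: 104/903 ≈ 0.11517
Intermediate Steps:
v = -21 (v = 4*(-5) - 1 = -20 - 1 = -21)
X = 294 (X = -21*(-14) = 294)
L(o, c) = -2*c/(3*(294 + o)) (L(o, c) = -(c + c)/(3*(o + 294)) = -2*c/(3*(294 + o)))
26*L(7, -2) = 26*(-2*(-2)/(882 + 3*7)) = 26*(-2*(-2)/(882 + 21)) = 26*(-2*(-2)/903) = 26*(-2*(-2)*1/903) = 26*(4/903) = 104/903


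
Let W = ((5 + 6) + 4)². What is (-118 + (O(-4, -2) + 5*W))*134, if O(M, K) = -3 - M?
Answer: 135072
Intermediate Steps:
W = 225 (W = (11 + 4)² = 15² = 225)
(-118 + (O(-4, -2) + 5*W))*134 = (-118 + ((-3 - 1*(-4)) + 5*225))*134 = (-118 + ((-3 + 4) + 1125))*134 = (-118 + (1 + 1125))*134 = (-118 + 1126)*134 = 1008*134 = 135072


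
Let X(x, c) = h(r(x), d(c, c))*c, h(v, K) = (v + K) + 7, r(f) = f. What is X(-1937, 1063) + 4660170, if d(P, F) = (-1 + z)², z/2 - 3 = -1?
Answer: 2618147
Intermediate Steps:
z = 4 (z = 6 + 2*(-1) = 6 - 2 = 4)
d(P, F) = 9 (d(P, F) = (-1 + 4)² = 3² = 9)
h(v, K) = 7 + K + v (h(v, K) = (K + v) + 7 = 7 + K + v)
X(x, c) = c*(16 + x) (X(x, c) = (7 + 9 + x)*c = (16 + x)*c = c*(16 + x))
X(-1937, 1063) + 4660170 = 1063*(16 - 1937) + 4660170 = 1063*(-1921) + 4660170 = -2042023 + 4660170 = 2618147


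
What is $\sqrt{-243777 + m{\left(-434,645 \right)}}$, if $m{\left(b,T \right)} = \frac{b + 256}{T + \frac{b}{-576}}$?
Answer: $\frac{i \sqrt{69682917346041}}{16907} \approx 493.74 i$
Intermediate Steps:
$m{\left(b,T \right)} = \frac{256 + b}{T - \frac{b}{576}}$ ($m{\left(b,T \right)} = \frac{256 + b}{T + b \left(- \frac{1}{576}\right)} = \frac{256 + b}{T - \frac{b}{576}}$)
$\sqrt{-243777 + m{\left(-434,645 \right)}} = \sqrt{-243777 + \frac{576 \left(256 - 434\right)}{\left(-1\right) \left(-434\right) + 576 \cdot 645}} = \sqrt{-243777 + 576 \frac{1}{434 + 371520} \left(-178\right)} = \sqrt{-243777 + 576 \cdot \frac{1}{371954} \left(-178\right)} = \sqrt{-243777 - \frac{51264}{185977}} = \sqrt{- \frac{45336966393}{185977}} = \frac{i \sqrt{69682917346041}}{16907}$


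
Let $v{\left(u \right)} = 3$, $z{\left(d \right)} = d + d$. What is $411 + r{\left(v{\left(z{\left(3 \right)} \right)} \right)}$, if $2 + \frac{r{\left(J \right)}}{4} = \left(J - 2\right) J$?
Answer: $415$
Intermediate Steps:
$z{\left(d \right)} = 2 d$
$r{\left(J \right)} = -8 + 4 J \left(-2 + J\right)$ ($r{\left(J \right)} = -8 + 4 \left(J - 2\right) J = -8 + 4 \left(-2 + J\right) J = -8 + 4 J \left(-2 + J\right)$)
$411 + r{\left(v{\left(z{\left(3 \right)} \right)} \right)} = 411 - \left(32 - 36\right) = 411 - -4 = 411 + 4 = 415$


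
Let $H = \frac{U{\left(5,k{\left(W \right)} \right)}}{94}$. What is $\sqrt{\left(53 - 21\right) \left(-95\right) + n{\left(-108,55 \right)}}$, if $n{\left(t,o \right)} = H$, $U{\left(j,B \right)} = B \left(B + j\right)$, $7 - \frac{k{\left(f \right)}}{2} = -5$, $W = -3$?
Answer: $\frac{2 i \sqrt{1674751}}{47} \approx 55.069 i$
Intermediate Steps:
$k{\left(f \right)} = 24$ ($k{\left(f \right)} = 14 - -10 = 14 + 10 = 24$)
$H = \frac{348}{47}$ ($H = \frac{24 \left(24 + 5\right)}{94} = 24 \cdot 29 \cdot \frac{1}{94} = 696 \cdot \frac{1}{94} = \frac{348}{47} \approx 7.4043$)
$n{\left(t,o \right)} = \frac{348}{47}$
$\sqrt{\left(53 - 21\right) \left(-95\right) + n{\left(-108,55 \right)}} = \sqrt{\left(53 - 21\right) \left(-95\right) + \frac{348}{47}} = \sqrt{32 \left(-95\right) + \frac{348}{47}} = \sqrt{-3040 + \frac{348}{47}} = \sqrt{- \frac{142532}{47}} = \frac{2 i \sqrt{1674751}}{47}$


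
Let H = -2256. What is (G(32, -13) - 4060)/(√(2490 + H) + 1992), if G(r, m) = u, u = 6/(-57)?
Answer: -8537048/4188265 + 12857*√26/4188265 ≈ -2.0227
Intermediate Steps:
u = -2/19 (u = 6*(-1/57) = -2/19 ≈ -0.10526)
G(r, m) = -2/19
(G(32, -13) - 4060)/(√(2490 + H) + 1992) = (-2/19 - 4060)/(√(2490 - 2256) + 1992) = -77142/(19*(√234 + 1992)) = -77142/(19*(3*√26 + 1992)) = -77142/(19*(1992 + 3*√26))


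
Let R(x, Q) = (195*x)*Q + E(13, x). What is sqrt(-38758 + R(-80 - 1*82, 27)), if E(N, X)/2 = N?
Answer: I*sqrt(891662) ≈ 944.28*I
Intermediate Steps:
E(N, X) = 2*N
R(x, Q) = 26 + 195*Q*x (R(x, Q) = (195*x)*Q + 2*13 = 195*Q*x + 26 = 26 + 195*Q*x)
sqrt(-38758 + R(-80 - 1*82, 27)) = sqrt(-38758 + (26 + 195*27*(-80 - 1*82))) = sqrt(-38758 + (26 + 195*27*(-80 - 82))) = sqrt(-38758 + (26 + 195*27*(-162))) = sqrt(-38758 + (26 - 852930)) = sqrt(-38758 - 852904) = sqrt(-891662) = I*sqrt(891662)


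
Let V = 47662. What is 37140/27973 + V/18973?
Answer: 2037906346/530731729 ≈ 3.8398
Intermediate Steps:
37140/27973 + V/18973 = 37140/27973 + 47662/18973 = 2037906346/530731729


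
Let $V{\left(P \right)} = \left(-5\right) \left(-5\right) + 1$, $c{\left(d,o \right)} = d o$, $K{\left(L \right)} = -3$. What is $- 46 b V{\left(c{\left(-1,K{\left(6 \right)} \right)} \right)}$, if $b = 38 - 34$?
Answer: $-4784$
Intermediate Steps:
$V{\left(P \right)} = 26$ ($V{\left(P \right)} = 25 + 1 = 26$)
$b = 4$
$- 46 b V{\left(c{\left(-1,K{\left(6 \right)} \right)} \right)} = \left(-46\right) 4 \cdot 26 = \left(-184\right) 26 = -4784$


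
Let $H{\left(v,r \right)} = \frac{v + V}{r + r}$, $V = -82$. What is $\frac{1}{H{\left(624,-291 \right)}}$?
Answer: $- \frac{291}{271} \approx -1.0738$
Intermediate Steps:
$H{\left(v,r \right)} = \frac{-82 + v}{2 r}$ ($H{\left(v,r \right)} = \frac{v - 82}{r + r} = \frac{-82 + v}{2 r}$)
$\frac{1}{H{\left(624,-291 \right)}} = \frac{1}{\frac{1}{2} \frac{1}{-291} \left(-82 + 624\right)} = \frac{1}{\frac{1}{2} \left(- \frac{1}{291}\right) 542} = \frac{1}{- \frac{271}{291}} = - \frac{291}{271}$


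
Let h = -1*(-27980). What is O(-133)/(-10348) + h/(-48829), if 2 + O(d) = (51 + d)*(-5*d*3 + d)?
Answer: 3582983827/252641246 ≈ 14.182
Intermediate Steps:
O(d) = -2 - 14*d*(51 + d) (O(d) = -2 + (51 + d)*(-5*d*3 + d) = -2 + (51 + d)*(-15*d + d) = -2 + (51 + d)*(-14*d) = -2 - 14*d*(51 + d))
h = 27980
O(-133)/(-10348) + h/(-48829) = (-2 - 714*(-133) - 14*(-133)²)/(-10348) + 27980/(-48829) = (-2 + 94962 - 14*17689)*(-1/10348) + 27980*(-1/48829) = (-2 + 94962 - 247646)*(-1/10348) - 27980/48829 = -152686*(-1/10348) - 27980/48829 = 76343/5174 - 27980/48829 = 3582983827/252641246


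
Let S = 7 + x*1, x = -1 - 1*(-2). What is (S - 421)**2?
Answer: 170569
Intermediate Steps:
x = 1 (x = -1 + 2 = 1)
S = 8 (S = 7 + 1*1 = 7 + 1 = 8)
(S - 421)**2 = (8 - 421)**2 = (-413)**2 = 170569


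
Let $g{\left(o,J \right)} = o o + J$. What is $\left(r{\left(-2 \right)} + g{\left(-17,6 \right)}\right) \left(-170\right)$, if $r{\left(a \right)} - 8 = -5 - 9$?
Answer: $-49130$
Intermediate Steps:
$g{\left(o,J \right)} = J + o^{2}$ ($g{\left(o,J \right)} = o^{2} + J = J + o^{2}$)
$r{\left(a \right)} = -6$ ($r{\left(a \right)} = 8 - 14 = -6$)
$\left(r{\left(-2 \right)} + g{\left(-17,6 \right)}\right) \left(-170\right) = \left(-6 + \left(6 + \left(-17\right)^{2}\right)\right) \left(-170\right) = \left(-6 + \left(6 + 289\right)\right) \left(-170\right) = \left(-6 + 295\right) \left(-170\right) = 289 \left(-170\right) = -49130$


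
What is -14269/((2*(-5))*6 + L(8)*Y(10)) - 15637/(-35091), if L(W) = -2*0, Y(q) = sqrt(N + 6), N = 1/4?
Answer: 167217233/701820 ≈ 238.26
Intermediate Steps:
N = 1/4 ≈ 0.25000
Y(q) = 5/2 (Y(q) = sqrt(1/4 + 6) = sqrt(25/4) = 5/2)
L(W) = 0
-14269/((2*(-5))*6 + L(8)*Y(10)) - 15637/(-35091) = -14269/((2*(-5))*6 + 0*(5/2)) - 15637/(-35091) = -14269/(-10*6 + 0) - 15637*(-1/35091) = -14269/(-60 + 0) + 15637/35091 = -14269/(-60) + 15637/35091 = -14269*(-1/60) + 15637/35091 = 14269/60 + 15637/35091 = 167217233/701820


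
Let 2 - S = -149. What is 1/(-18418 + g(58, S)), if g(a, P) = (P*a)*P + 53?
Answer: 1/1304093 ≈ 7.6682e-7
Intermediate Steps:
S = 151 (S = 2 - 1*(-149) = 2 + 149 = 151)
g(a, P) = 53 + a*P² (g(a, P) = a*P² + 53 = 53 + a*P²)
1/(-18418 + g(58, S)) = 1/(-18418 + (53 + 58*151²)) = 1/(-18418 + (53 + 58*22801)) = 1/(-18418 + (53 + 1322458)) = 1/(-18418 + 1322511) = 1/1304093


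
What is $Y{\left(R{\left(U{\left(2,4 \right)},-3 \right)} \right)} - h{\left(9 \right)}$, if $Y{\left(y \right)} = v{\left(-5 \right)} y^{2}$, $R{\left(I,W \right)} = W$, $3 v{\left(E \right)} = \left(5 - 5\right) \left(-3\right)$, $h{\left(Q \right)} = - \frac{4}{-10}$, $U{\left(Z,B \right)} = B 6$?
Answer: $- \frac{2}{5} \approx -0.4$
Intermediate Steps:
$U{\left(Z,B \right)} = 6 B$
$h{\left(Q \right)} = \frac{2}{5}$ ($h{\left(Q \right)} = \left(-4\right) \left(- \frac{1}{10}\right) = \frac{2}{5}$)
$v{\left(E \right)} = 0$ ($v{\left(E \right)} = \frac{\left(5 - 5\right) \left(-3\right)}{3} = \frac{0 \left(-3\right)}{3} = \frac{1}{3} \cdot 0 = 0$)
$Y{\left(y \right)} = 0$ ($Y{\left(y \right)} = 0 y^{2} = 0$)
$Y{\left(R{\left(U{\left(2,4 \right)},-3 \right)} \right)} - h{\left(9 \right)} = 0 - \frac{2}{5} = - \frac{2}{5}$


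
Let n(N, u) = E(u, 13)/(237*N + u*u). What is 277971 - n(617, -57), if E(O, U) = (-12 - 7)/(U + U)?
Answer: 1080314277607/3886428 ≈ 2.7797e+5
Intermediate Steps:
E(O, U) = -19/(2*U) (E(O, U) = -19*1/(2*U) = -19/(2*U))
n(N, u) = -19/(26*(u² + 237*N)) (n(N, u) = (-19/2/13)/(237*N + u*u) = (-19/2*1/13)/(237*N + u²) = -19/(26*(u² + 237*N)))
277971 - n(617, -57) = 277971 - (-19)/(26*(-57)² + 6162*617) = 277971 - (-19)/(26*3249 + 3801954) = 277971 - (-19)/(84474 + 3801954) = 277971 - (-19)/3886428 = 277971 - 1*(-19/3886428) = 277971 + 19/3886428 = 1080314277607/3886428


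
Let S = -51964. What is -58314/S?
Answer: 29157/25982 ≈ 1.1222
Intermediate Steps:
-58314/S = -58314/(-51964) = -58314*(-1/51964) = 29157/25982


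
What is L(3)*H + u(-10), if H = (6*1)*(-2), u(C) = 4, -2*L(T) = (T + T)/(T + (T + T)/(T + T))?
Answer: 13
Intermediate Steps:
L(T) = -T/(1 + T) (L(T) = -(T + T)/(2*(T + (T + T)/(T + T))) = -2*T/(2*(T + (2*T)/((2*T)))) = -2*T/(2*(T + (2*T)*(1/(2*T)))) = -2*T/(2*(T + 1)) = -2*T/(2*(1 + T)) = -T/(1 + T))
H = -12 (H = 6*(-2) = -12)
L(3)*H + u(-10) = -1*3/(1 + 3)*(-12) + 4 = -1*3/4*(-12) + 4 = -1*3*¼*(-12) + 4 = -¾*(-12) + 4 = 9 + 4 = 13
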